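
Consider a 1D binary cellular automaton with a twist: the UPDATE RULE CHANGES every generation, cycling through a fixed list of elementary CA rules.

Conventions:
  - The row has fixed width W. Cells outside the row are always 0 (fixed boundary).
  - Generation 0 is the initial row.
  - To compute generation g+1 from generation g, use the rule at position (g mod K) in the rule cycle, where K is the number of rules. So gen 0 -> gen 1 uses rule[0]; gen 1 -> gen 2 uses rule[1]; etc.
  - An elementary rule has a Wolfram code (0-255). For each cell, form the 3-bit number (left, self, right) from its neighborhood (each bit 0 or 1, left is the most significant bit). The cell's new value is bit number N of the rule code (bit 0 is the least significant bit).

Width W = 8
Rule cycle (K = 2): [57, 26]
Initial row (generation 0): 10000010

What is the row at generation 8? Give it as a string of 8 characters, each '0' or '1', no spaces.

Answer: 10111000

Derivation:
Gen 0: 10000010
Gen 1 (rule 57): 01111001
Gen 2 (rule 26): 11000110
Gen 3 (rule 57): 10110101
Gen 4 (rule 26): 00100000
Gen 5 (rule 57): 10011111
Gen 6 (rule 26): 01110000
Gen 7 (rule 57): 01001111
Gen 8 (rule 26): 10111000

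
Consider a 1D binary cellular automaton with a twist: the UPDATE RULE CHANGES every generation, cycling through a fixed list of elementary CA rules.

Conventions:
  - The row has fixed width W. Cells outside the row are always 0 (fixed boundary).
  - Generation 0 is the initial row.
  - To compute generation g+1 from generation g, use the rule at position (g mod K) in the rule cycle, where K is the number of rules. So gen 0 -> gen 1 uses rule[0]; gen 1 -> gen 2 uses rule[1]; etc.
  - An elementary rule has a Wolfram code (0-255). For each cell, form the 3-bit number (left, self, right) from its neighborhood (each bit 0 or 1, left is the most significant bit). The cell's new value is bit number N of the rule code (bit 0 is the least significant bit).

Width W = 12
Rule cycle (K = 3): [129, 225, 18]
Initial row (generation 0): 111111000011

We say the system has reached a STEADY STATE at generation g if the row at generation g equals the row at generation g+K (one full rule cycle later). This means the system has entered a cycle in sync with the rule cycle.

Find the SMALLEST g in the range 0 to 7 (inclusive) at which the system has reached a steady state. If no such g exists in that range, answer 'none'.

Gen 0: 111111000011
Gen 1 (rule 129): 011110011000
Gen 2 (rule 225): 001110001011
Gen 3 (rule 18): 010001010000
Gen 4 (rule 129): 000100000111
Gen 5 (rule 225): 110001110011
Gen 6 (rule 18): 001010001100
Gen 7 (rule 129): 100000100001
Gen 8 (rule 225): 001110001100
Gen 9 (rule 18): 010001010010
Gen 10 (rule 129): 000100000000

Answer: none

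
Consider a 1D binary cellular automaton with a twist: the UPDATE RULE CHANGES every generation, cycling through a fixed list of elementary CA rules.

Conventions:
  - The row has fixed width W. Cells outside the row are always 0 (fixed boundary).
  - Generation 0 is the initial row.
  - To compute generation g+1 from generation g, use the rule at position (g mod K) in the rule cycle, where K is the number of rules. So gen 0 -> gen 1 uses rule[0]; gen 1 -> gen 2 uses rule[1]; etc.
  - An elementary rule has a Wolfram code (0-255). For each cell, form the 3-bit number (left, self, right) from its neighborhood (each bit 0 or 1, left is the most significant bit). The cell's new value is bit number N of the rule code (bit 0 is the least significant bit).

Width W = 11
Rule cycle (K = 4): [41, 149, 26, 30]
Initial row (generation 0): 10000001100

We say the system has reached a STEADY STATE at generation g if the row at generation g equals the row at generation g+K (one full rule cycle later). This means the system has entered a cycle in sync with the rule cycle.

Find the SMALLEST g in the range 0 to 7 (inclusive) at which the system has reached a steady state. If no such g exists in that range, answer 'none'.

Answer: none

Derivation:
Gen 0: 10000001100
Gen 1 (rule 41): 00111101001
Gen 2 (rule 149): 10011001101
Gen 3 (rule 26): 01110111000
Gen 4 (rule 30): 11000100100
Gen 5 (rule 41): 10010000001
Gen 6 (rule 149): 11011111101
Gen 7 (rule 26): 10010000000
Gen 8 (rule 30): 11111000000
Gen 9 (rule 41): 10000011111
Gen 10 (rule 149): 11111001110
Gen 11 (rule 26): 10000111001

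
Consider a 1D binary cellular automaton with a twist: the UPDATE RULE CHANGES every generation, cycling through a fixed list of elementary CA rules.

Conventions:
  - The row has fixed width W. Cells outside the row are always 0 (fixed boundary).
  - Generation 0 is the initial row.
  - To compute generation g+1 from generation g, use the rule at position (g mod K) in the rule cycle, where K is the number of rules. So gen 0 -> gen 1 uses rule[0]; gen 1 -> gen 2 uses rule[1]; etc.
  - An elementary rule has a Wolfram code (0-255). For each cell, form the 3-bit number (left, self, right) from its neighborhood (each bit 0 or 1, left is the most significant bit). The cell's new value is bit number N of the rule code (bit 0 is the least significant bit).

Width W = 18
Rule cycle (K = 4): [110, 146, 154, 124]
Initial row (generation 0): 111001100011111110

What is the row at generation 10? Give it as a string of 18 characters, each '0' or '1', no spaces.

Answer: 011100000100010000

Derivation:
Gen 0: 111001100011111110
Gen 1 (rule 110): 101011100110000010
Gen 2 (rule 146): 000001011001000101
Gen 3 (rule 154): 000010010110101000
Gen 4 (rule 124): 000011011111111100
Gen 5 (rule 110): 000111110000000100
Gen 6 (rule 146): 001011101000001010
Gen 7 (rule 154): 010011000100010001
Gen 8 (rule 124): 011011100110011001
Gen 9 (rule 110): 111110101110111011
Gen 10 (rule 146): 011100000100010000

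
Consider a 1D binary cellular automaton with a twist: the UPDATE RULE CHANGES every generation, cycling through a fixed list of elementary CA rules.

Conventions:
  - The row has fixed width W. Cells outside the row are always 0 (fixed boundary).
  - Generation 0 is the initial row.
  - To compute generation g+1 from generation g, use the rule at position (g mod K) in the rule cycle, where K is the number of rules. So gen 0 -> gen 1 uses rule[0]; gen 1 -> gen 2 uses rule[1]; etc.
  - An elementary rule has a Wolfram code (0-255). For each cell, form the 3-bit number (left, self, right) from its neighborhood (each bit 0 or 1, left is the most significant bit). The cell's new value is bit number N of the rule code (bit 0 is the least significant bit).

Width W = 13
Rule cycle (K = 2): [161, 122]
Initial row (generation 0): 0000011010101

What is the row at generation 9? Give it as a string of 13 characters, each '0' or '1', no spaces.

Gen 0: 0000011010101
Gen 1 (rule 161): 1111000101010
Gen 2 (rule 122): 1001101010101
Gen 3 (rule 161): 0000010101010
Gen 4 (rule 122): 0000101010101
Gen 5 (rule 161): 1110010101010
Gen 6 (rule 122): 1011101010101
Gen 7 (rule 161): 0101010101010
Gen 8 (rule 122): 1010101010101
Gen 9 (rule 161): 0101010101010

Answer: 0101010101010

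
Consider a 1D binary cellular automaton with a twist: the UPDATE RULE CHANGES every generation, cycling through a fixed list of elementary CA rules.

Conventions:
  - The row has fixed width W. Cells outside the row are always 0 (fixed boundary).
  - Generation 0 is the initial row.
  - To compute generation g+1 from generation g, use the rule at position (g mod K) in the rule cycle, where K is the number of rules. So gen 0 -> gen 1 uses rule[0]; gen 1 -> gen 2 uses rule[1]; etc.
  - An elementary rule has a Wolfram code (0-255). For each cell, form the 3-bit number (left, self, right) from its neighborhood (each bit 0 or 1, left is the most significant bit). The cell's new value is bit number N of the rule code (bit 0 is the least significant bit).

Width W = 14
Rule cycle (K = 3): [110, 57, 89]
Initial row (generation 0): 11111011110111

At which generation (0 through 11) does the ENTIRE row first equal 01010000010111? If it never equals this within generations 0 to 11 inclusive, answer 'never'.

Answer: never

Derivation:
Gen 0: 11111011110111
Gen 1 (rule 110): 10001110011101
Gen 2 (rule 57): 01101001010010
Gen 3 (rule 89): 01100100001001
Gen 4 (rule 110): 11101100011011
Gen 5 (rule 57): 10011011010110
Gen 6 (rule 89): 01011011000111
Gen 7 (rule 110): 11111111001101
Gen 8 (rule 57): 10000000101010
Gen 9 (rule 89): 01111110000001
Gen 10 (rule 110): 11000010000011
Gen 11 (rule 57): 10111001111010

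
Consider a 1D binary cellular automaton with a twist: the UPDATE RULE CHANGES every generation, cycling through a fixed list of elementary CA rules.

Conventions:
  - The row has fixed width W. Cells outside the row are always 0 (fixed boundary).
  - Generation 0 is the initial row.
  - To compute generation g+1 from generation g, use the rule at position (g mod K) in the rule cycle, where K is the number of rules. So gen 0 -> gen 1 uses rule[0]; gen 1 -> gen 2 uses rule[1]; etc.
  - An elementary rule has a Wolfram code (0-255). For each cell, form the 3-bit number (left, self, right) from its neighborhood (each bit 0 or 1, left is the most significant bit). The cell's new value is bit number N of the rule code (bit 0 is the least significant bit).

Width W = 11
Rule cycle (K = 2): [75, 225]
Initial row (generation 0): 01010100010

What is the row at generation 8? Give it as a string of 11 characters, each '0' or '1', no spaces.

Gen 0: 01010100010
Gen 1 (rule 75): 10000001100
Gen 2 (rule 225): 00111100101
Gen 3 (rule 75): 11100101000
Gen 4 (rule 225): 01100010011
Gen 5 (rule 75): 11101100111
Gen 6 (rule 225): 01110100011
Gen 7 (rule 75): 11010001111
Gen 8 (rule 225): 01100100111

Answer: 01100100111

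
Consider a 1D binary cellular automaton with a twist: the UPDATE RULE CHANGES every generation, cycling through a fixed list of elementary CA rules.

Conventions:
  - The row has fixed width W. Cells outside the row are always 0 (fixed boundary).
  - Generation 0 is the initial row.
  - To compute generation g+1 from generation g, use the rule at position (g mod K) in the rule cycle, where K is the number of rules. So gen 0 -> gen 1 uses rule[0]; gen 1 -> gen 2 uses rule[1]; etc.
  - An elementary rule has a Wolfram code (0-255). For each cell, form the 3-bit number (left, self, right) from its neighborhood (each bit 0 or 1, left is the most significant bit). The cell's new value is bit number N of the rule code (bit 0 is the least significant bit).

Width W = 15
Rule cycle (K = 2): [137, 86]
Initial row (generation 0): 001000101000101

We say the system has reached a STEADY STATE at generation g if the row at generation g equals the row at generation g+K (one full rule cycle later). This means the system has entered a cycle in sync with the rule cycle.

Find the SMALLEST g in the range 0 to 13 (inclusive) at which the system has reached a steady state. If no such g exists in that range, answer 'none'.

Answer: none

Derivation:
Gen 0: 001000101000101
Gen 1 (rule 137): 100010000010000
Gen 2 (rule 86): 110111000111000
Gen 3 (rule 137): 100110010110011
Gen 4 (rule 86): 111011110011101
Gen 5 (rule 137): 110011100011000
Gen 6 (rule 86): 011100110101100
Gen 7 (rule 137): 011000100001001
Gen 8 (rule 86): 101101110011111
Gen 9 (rule 137): 001001100011110
Gen 10 (rule 86): 011110110100011
Gen 11 (rule 137): 011100100001010
Gen 12 (rule 86): 100111110011011
Gen 13 (rule 137): 000111100010010
Gen 14 (rule 86): 001000110111111
Gen 15 (rule 137): 100010100111110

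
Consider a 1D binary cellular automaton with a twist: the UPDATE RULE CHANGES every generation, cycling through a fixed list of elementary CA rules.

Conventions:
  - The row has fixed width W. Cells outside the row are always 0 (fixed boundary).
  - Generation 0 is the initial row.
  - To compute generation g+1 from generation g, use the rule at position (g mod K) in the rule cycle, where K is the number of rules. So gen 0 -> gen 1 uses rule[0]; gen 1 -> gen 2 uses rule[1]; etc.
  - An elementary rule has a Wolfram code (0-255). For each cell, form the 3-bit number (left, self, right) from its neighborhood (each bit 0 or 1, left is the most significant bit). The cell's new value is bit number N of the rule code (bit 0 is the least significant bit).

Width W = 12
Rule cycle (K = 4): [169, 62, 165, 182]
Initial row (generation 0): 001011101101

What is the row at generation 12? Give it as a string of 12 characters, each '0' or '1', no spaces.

Answer: 001010101111

Derivation:
Gen 0: 001011101101
Gen 1 (rule 169): 100111011010
Gen 2 (rule 62): 111100110111
Gen 3 (rule 165): 011000001010
Gen 4 (rule 182): 100100011111
Gen 5 (rule 169): 000001011110
Gen 6 (rule 62): 000011110001
Gen 7 (rule 165): 111001100101
Gen 8 (rule 182): 010110011111
Gen 9 (rule 169): 001100011110
Gen 10 (rule 62): 011010110001
Gen 11 (rule 165): 000111000101
Gen 12 (rule 182): 001010101111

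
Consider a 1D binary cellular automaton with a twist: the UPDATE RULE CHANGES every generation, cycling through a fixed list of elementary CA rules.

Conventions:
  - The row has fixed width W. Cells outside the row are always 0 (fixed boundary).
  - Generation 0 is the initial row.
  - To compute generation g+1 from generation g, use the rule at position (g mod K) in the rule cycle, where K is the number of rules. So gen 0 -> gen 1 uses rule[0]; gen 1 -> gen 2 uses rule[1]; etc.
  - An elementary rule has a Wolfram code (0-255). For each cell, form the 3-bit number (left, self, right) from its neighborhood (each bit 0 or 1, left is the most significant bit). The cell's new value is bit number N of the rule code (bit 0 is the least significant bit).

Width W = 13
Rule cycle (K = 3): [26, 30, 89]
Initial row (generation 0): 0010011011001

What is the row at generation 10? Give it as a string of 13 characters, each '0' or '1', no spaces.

Answer: 1001011000010

Derivation:
Gen 0: 0010011011001
Gen 1 (rule 26): 0101110010110
Gen 2 (rule 30): 1101001110101
Gen 3 (rule 89): 1100101010000
Gen 4 (rule 26): 1011000001000
Gen 5 (rule 30): 1010100011100
Gen 6 (rule 89): 0000011010111
Gen 7 (rule 26): 0000110000100
Gen 8 (rule 30): 0001101001110
Gen 9 (rule 89): 1101100101011
Gen 10 (rule 26): 1001011000010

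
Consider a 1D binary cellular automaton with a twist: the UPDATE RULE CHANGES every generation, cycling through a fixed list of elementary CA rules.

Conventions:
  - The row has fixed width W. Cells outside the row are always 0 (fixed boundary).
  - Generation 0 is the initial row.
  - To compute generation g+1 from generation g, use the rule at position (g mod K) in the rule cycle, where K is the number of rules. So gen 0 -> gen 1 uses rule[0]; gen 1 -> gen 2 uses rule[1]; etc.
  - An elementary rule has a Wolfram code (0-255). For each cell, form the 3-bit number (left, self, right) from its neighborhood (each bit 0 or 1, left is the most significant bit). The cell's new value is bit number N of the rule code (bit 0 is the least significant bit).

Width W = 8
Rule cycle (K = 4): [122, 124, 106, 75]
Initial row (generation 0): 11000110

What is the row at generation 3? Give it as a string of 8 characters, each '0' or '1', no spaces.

Gen 0: 11000110
Gen 1 (rule 122): 11101111
Gen 2 (rule 124): 10111001
Gen 3 (rule 106): 01101010

Answer: 01101010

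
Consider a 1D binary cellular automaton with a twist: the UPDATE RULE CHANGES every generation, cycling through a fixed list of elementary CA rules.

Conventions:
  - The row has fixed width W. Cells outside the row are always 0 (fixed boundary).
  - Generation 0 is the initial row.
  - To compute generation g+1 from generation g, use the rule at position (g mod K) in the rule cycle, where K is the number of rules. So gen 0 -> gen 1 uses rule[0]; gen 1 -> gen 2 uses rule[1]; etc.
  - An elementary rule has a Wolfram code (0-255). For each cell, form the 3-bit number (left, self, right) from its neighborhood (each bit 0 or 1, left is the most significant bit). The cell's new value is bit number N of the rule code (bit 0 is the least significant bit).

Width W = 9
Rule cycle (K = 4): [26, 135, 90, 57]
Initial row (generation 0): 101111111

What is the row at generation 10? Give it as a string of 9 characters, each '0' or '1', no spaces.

Answer: 100000010

Derivation:
Gen 0: 101111111
Gen 1 (rule 26): 001000000
Gen 2 (rule 135): 111011111
Gen 3 (rule 90): 101010001
Gen 4 (rule 57): 010101100
Gen 5 (rule 26): 100001010
Gen 6 (rule 135): 101111010
Gen 7 (rule 90): 001001001
Gen 8 (rule 57): 100100100
Gen 9 (rule 26): 011011010
Gen 10 (rule 135): 100000010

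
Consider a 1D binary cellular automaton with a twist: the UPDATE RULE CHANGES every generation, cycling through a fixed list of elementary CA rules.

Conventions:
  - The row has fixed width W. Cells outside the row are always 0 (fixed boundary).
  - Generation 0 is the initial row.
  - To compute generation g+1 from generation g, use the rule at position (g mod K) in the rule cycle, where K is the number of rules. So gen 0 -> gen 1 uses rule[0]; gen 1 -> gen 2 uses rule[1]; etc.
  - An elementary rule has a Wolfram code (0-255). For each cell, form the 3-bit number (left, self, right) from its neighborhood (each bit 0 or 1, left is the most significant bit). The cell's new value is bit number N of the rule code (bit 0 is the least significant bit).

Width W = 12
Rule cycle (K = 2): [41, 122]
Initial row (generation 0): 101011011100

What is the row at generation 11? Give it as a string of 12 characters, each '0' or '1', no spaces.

Gen 0: 101011011100
Gen 1 (rule 41): 010110110001
Gen 2 (rule 122): 101111111010
Gen 3 (rule 41): 011000000100
Gen 4 (rule 122): 111100001010
Gen 5 (rule 41): 100001100100
Gen 6 (rule 122): 010011111010
Gen 7 (rule 41): 000010000100
Gen 8 (rule 122): 000101001010
Gen 9 (rule 41): 110010000100
Gen 10 (rule 122): 111101001010
Gen 11 (rule 41): 100010000100

Answer: 100010000100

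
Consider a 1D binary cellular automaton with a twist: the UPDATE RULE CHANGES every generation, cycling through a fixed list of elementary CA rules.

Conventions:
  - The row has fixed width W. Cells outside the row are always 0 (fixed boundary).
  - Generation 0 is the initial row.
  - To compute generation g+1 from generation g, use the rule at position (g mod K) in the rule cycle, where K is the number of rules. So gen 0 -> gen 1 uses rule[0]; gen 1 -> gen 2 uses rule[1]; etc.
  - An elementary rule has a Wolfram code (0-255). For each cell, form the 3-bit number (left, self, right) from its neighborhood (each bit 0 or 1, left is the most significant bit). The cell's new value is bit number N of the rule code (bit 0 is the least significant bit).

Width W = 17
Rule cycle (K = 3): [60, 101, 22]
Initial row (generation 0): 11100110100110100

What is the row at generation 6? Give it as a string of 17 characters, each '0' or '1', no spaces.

Gen 0: 11100110100110100
Gen 1 (rule 60): 10010101110101110
Gen 2 (rule 101): 10011110011110010
Gen 3 (rule 22): 11100001100001111
Gen 4 (rule 60): 10010001010001000
Gen 5 (rule 101): 10010101110101011
Gen 6 (rule 22): 11110100000101000

Answer: 11110100000101000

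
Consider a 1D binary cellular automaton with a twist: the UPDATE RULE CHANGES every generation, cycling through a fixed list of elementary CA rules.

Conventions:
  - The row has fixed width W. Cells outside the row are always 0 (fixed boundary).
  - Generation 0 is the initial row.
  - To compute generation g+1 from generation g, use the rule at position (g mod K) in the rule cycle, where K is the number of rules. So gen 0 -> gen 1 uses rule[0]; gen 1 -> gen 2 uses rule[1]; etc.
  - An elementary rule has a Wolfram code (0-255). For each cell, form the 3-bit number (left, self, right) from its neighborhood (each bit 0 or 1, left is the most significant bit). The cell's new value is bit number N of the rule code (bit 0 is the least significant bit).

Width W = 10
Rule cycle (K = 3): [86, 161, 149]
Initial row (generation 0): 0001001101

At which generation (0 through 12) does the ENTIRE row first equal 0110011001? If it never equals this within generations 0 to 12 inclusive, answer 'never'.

Gen 0: 0001001101
Gen 1 (rule 86): 0011110101
Gen 2 (rule 161): 1001101010
Gen 3 (rule 149): 1100001011
Gen 4 (rule 86): 0110011001
Gen 5 (rule 161): 0000000000
Gen 6 (rule 149): 1111111111
Gen 7 (rule 86): 0000000001
Gen 8 (rule 161): 1111111100
Gen 9 (rule 149): 0111111011
Gen 10 (rule 86): 1000001001
Gen 11 (rule 161): 0011100000
Gen 12 (rule 149): 1001011111

Answer: 4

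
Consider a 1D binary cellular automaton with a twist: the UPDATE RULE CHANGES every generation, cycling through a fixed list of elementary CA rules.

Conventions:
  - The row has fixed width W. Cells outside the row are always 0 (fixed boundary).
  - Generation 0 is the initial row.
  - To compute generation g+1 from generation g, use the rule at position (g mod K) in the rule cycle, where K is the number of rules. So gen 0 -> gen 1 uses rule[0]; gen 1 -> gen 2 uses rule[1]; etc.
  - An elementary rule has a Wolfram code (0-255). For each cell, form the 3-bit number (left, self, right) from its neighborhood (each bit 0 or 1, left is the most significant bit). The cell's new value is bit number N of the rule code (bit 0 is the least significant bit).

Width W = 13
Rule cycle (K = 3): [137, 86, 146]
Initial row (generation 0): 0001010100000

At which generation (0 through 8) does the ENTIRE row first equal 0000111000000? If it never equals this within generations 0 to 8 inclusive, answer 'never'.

Answer: 5

Derivation:
Gen 0: 0001010100000
Gen 1 (rule 137): 1100000001111
Gen 2 (rule 86): 0110000010001
Gen 3 (rule 146): 1001000101010
Gen 4 (rule 137): 0000010000000
Gen 5 (rule 86): 0000111000000
Gen 6 (rule 146): 0001010100000
Gen 7 (rule 137): 1100000001111
Gen 8 (rule 86): 0110000010001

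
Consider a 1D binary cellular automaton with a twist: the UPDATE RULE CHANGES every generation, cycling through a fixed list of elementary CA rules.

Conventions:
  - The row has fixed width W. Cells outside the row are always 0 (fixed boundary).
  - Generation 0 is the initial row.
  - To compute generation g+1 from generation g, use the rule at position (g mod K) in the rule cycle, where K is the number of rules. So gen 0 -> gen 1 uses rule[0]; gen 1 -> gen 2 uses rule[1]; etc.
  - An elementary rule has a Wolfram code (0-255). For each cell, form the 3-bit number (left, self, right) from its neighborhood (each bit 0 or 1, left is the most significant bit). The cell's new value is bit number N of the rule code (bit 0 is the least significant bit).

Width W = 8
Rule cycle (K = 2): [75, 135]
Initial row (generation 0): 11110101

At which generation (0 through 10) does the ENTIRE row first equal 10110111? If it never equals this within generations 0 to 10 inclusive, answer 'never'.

Answer: 2

Derivation:
Gen 0: 11110101
Gen 1 (rule 75): 10010000
Gen 2 (rule 135): 10110111
Gen 3 (rule 75): 00110101
Gen 4 (rule 135): 11000101
Gen 5 (rule 75): 11011000
Gen 6 (rule 135): 00000011
Gen 7 (rule 75): 11111111
Gen 8 (rule 135): 01111110
Gen 9 (rule 75): 11000010
Gen 10 (rule 135): 00011110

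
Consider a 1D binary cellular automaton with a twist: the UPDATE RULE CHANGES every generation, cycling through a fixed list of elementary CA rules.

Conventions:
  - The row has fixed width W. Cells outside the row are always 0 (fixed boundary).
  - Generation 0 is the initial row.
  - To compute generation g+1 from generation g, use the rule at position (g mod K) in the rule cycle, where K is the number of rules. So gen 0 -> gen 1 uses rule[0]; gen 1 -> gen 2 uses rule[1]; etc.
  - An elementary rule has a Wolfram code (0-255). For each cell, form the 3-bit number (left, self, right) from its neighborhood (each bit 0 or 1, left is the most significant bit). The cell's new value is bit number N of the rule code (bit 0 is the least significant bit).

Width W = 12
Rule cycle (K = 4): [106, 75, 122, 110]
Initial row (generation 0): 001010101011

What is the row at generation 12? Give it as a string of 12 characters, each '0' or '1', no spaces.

Answer: 100011100010

Derivation:
Gen 0: 001010101011
Gen 1 (rule 106): 010101010111
Gen 2 (rule 75): 100000000101
Gen 3 (rule 122): 010000001010
Gen 4 (rule 110): 110000011110
Gen 5 (rule 106): 110000110010
Gen 6 (rule 75): 110111110100
Gen 7 (rule 122): 111100011010
Gen 8 (rule 110): 100100111110
Gen 9 (rule 106): 001001100010
Gen 10 (rule 75): 110011101100
Gen 11 (rule 122): 111110111110
Gen 12 (rule 110): 100011100010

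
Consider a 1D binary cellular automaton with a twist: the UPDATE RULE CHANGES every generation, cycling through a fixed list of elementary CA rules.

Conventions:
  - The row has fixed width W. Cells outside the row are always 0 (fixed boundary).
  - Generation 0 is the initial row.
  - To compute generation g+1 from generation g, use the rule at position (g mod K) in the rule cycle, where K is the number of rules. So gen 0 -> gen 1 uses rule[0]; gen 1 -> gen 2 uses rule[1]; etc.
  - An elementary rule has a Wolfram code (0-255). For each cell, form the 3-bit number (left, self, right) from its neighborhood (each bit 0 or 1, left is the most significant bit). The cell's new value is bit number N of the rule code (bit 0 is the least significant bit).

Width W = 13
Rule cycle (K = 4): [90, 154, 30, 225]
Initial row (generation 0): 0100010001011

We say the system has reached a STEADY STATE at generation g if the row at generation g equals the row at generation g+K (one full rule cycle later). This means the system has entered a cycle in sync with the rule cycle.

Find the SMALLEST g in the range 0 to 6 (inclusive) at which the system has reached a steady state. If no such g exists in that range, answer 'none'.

Answer: none

Derivation:
Gen 0: 0100010001011
Gen 1 (rule 90): 1010101010011
Gen 2 (rule 154): 0000000001110
Gen 3 (rule 30): 0000000011001
Gen 4 (rule 225): 1111111001000
Gen 5 (rule 90): 1000001110100
Gen 6 (rule 154): 0100011100010
Gen 7 (rule 30): 1110110010111
Gen 8 (rule 225): 0111010001011
Gen 9 (rule 90): 1101001010011
Gen 10 (rule 154): 1000110001110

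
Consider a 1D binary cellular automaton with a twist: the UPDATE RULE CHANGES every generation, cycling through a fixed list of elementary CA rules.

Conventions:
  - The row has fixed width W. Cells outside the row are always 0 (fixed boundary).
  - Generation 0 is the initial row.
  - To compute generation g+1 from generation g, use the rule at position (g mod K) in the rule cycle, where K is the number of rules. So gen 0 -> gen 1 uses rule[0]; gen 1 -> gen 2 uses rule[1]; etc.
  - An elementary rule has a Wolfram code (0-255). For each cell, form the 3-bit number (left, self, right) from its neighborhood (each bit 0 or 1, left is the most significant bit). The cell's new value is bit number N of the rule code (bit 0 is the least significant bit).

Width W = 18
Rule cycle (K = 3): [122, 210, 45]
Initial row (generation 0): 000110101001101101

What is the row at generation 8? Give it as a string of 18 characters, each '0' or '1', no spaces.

Answer: 000100100110001110

Derivation:
Gen 0: 000110101001101101
Gen 1 (rule 122): 001111010111111110
Gen 2 (rule 210): 010111000011111111
Gen 3 (rule 45): 011100011010000000
Gen 4 (rule 122): 110110111101000000
Gen 5 (rule 210): 010010011100100000
Gen 6 (rule 45): 010010010000101111
Gen 7 (rule 122): 101101101001011001
Gen 8 (rule 210): 000100100110001110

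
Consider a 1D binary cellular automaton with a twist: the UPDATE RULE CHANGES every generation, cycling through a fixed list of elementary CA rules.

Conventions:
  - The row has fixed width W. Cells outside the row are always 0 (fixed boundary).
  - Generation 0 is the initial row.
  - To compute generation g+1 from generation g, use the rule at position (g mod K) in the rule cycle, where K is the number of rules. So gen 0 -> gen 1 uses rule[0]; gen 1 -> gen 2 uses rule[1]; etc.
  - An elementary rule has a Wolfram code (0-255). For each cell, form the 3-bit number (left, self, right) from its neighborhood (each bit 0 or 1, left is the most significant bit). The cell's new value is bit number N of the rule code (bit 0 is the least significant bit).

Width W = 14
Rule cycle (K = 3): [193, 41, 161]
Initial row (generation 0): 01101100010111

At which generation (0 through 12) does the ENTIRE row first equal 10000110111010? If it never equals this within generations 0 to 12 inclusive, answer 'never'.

Answer: never

Derivation:
Gen 0: 01101100010111
Gen 1 (rule 193): 00100101000011
Gen 2 (rule 41): 10000010011010
Gen 3 (rule 161): 00111000000100
Gen 4 (rule 193): 10011011110001
Gen 5 (rule 41): 00010110000100
Gen 6 (rule 161): 11001000110001
Gen 7 (rule 193): 01000010010100
Gen 8 (rule 41): 00011000001001
Gen 9 (rule 161): 11000011100000
Gen 10 (rule 193): 01011001101111
Gen 11 (rule 41): 00110001011000
Gen 12 (rule 161): 10000100100011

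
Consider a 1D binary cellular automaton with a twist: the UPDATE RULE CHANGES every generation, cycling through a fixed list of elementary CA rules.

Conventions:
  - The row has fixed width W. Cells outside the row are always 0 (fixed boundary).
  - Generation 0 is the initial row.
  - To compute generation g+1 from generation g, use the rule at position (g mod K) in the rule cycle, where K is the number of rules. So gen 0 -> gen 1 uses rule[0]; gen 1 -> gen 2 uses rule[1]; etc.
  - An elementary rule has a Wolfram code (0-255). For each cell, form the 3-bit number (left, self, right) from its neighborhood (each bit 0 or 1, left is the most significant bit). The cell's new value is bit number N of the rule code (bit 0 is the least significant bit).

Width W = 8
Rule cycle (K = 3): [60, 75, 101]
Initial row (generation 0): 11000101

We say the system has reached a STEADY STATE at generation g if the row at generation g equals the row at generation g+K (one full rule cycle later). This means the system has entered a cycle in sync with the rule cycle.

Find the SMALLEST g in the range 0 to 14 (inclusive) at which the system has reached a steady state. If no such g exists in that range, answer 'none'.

Gen 0: 11000101
Gen 1 (rule 60): 10100111
Gen 2 (rule 75): 00001101
Gen 3 (rule 101): 11100111
Gen 4 (rule 60): 10010100
Gen 5 (rule 75): 00100001
Gen 6 (rule 101): 10101101
Gen 7 (rule 60): 11111011
Gen 8 (rule 75): 10001011
Gen 9 (rule 101): 10101101
Gen 10 (rule 60): 11111011
Gen 11 (rule 75): 10001011
Gen 12 (rule 101): 10101101
Gen 13 (rule 60): 11111011
Gen 14 (rule 75): 10001011
Gen 15 (rule 101): 10101101
Gen 16 (rule 60): 11111011
Gen 17 (rule 75): 10001011

Answer: 6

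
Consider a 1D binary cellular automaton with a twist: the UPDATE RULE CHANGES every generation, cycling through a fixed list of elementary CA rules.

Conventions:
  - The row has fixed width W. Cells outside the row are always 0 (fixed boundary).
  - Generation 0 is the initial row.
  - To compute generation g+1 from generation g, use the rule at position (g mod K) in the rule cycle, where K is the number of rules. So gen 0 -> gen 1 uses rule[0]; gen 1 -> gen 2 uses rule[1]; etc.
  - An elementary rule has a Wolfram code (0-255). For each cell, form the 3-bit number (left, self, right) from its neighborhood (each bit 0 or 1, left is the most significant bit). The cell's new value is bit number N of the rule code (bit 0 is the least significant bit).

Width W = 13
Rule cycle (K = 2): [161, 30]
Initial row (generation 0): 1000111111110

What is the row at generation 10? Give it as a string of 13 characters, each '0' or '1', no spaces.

Gen 0: 1000111111110
Gen 1 (rule 161): 0010011111100
Gen 2 (rule 30): 0111110000010
Gen 3 (rule 161): 0011100111000
Gen 4 (rule 30): 0110011100100
Gen 5 (rule 161): 0000001000001
Gen 6 (rule 30): 0000011100011
Gen 7 (rule 161): 1111001001000
Gen 8 (rule 30): 1000111111100
Gen 9 (rule 161): 0010011111001
Gen 10 (rule 30): 0111110000111

Answer: 0111110000111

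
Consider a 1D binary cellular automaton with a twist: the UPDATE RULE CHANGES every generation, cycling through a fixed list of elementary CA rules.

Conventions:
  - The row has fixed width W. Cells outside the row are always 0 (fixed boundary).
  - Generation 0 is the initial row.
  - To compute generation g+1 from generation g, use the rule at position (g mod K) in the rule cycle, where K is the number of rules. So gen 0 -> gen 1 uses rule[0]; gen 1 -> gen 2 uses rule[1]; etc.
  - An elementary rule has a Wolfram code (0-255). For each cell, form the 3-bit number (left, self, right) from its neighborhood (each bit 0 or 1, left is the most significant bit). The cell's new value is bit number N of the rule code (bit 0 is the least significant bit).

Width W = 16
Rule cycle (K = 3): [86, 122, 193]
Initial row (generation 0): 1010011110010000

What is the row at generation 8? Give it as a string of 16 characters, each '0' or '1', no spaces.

Gen 0: 1010011110010000
Gen 1 (rule 86): 1011100011111000
Gen 2 (rule 122): 0110110110001100
Gen 3 (rule 193): 0010010010100101
Gen 4 (rule 86): 0111111110111101
Gen 5 (rule 122): 1100000011100110
Gen 6 (rule 193): 0101111001100010
Gen 7 (rule 86): 1100001110110111
Gen 8 (rule 122): 1110011011111101

Answer: 1110011011111101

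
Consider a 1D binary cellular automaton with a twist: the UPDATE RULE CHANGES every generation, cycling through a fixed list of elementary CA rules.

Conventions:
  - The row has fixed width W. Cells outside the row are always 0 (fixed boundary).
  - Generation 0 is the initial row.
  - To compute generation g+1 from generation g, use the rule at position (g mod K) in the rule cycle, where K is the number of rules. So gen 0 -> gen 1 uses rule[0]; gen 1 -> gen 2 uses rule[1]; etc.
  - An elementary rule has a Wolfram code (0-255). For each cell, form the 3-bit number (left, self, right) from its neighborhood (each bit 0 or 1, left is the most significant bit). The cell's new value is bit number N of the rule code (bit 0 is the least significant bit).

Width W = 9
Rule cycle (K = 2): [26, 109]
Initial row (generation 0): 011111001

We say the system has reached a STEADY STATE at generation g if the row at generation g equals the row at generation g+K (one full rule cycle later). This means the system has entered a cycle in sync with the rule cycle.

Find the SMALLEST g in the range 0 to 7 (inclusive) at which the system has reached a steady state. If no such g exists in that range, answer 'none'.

Answer: none

Derivation:
Gen 0: 011111001
Gen 1 (rule 26): 110000110
Gen 2 (rule 109): 110110110
Gen 3 (rule 26): 100100101
Gen 4 (rule 109): 100100111
Gen 5 (rule 26): 011011100
Gen 6 (rule 109): 011110101
Gen 7 (rule 26): 110000000
Gen 8 (rule 109): 110111111
Gen 9 (rule 26): 100100000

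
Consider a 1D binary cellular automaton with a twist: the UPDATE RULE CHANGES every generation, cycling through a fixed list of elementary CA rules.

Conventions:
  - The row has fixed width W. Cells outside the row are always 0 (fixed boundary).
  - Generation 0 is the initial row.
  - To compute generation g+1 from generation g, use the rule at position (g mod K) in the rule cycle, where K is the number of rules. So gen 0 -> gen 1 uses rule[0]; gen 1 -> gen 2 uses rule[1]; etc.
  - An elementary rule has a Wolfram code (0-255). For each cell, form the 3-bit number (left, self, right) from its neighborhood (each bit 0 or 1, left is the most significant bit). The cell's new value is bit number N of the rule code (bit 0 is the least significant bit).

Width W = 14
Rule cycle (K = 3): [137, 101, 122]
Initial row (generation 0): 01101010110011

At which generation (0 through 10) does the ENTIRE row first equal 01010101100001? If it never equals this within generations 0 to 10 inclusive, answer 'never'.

Gen 0: 01101010110011
Gen 1 (rule 137): 01000000100010
Gen 2 (rule 101): 01011110101010
Gen 3 (rule 122): 10110011010101
Gen 4 (rule 137): 00100010000000
Gen 5 (rule 101): 10101010111111
Gen 6 (rule 122): 01010101100001
Gen 7 (rule 137): 00000001001100
Gen 8 (rule 101): 11111101000101
Gen 9 (rule 122): 10000110101010
Gen 10 (rule 137): 00110100000000

Answer: 6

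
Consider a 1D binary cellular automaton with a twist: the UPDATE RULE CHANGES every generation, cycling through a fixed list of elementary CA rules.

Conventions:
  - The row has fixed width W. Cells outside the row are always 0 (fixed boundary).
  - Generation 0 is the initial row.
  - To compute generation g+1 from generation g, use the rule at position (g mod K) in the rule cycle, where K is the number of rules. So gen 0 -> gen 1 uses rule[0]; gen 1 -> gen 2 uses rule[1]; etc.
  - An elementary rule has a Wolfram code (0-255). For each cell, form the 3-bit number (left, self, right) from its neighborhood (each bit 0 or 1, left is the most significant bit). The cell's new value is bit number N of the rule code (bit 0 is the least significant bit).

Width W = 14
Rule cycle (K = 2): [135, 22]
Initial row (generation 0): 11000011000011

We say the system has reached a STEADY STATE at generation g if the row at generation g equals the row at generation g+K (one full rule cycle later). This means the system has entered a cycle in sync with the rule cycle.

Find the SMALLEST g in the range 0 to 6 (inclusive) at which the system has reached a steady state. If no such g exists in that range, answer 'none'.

Gen 0: 11000011000011
Gen 1 (rule 135): 00011100011100
Gen 2 (rule 22): 00100010100010
Gen 3 (rule 135): 11101110101110
Gen 4 (rule 22): 00000000100001
Gen 5 (rule 135): 11111111101111
Gen 6 (rule 22): 00000000000000
Gen 7 (rule 135): 11111111111111
Gen 8 (rule 22): 00000000000000

Answer: 6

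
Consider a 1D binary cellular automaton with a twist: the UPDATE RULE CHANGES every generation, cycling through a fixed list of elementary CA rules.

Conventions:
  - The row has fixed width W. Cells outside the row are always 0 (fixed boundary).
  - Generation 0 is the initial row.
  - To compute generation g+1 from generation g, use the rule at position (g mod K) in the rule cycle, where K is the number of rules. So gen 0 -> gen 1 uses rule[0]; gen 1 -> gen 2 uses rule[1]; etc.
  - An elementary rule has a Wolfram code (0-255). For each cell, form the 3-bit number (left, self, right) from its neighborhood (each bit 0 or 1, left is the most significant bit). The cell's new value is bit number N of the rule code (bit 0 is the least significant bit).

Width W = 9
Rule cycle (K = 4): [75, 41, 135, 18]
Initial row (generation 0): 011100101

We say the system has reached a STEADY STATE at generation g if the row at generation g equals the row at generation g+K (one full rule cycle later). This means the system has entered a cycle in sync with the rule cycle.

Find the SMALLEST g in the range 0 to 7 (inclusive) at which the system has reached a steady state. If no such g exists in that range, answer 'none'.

Gen 0: 011100101
Gen 1 (rule 75): 110101000
Gen 2 (rule 41): 101010011
Gen 3 (rule 135): 101010100
Gen 4 (rule 18): 000000010
Gen 5 (rule 75): 111111100
Gen 6 (rule 41): 100000001
Gen 7 (rule 135): 101111111
Gen 8 (rule 18): 000000000
Gen 9 (rule 75): 111111111
Gen 10 (rule 41): 100000000
Gen 11 (rule 135): 101111111

Answer: 7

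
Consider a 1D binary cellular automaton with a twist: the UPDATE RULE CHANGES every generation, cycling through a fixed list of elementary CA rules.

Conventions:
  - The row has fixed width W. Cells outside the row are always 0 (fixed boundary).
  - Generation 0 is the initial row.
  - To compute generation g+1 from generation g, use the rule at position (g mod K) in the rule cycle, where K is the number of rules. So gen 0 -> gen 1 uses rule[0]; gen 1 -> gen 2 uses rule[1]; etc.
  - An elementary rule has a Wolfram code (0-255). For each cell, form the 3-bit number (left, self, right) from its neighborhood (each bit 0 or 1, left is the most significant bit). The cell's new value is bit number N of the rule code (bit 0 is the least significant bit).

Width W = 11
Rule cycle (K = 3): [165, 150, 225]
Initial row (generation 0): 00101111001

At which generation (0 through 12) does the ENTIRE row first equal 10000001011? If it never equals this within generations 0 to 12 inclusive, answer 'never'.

Answer: 2

Derivation:
Gen 0: 00101111001
Gen 1 (rule 165): 10110110001
Gen 2 (rule 150): 10000001011
Gen 3 (rule 225): 00111100101
Gen 4 (rule 165): 10011000111
Gen 5 (rule 150): 11100101010
Gen 6 (rule 225): 01100010100
Gen 7 (rule 165): 00001011101
Gen 8 (rule 150): 00011001001
Gen 9 (rule 225): 11001000000
Gen 10 (rule 165): 00001011111
Gen 11 (rule 150): 00011001110
Gen 12 (rule 225): 11001000110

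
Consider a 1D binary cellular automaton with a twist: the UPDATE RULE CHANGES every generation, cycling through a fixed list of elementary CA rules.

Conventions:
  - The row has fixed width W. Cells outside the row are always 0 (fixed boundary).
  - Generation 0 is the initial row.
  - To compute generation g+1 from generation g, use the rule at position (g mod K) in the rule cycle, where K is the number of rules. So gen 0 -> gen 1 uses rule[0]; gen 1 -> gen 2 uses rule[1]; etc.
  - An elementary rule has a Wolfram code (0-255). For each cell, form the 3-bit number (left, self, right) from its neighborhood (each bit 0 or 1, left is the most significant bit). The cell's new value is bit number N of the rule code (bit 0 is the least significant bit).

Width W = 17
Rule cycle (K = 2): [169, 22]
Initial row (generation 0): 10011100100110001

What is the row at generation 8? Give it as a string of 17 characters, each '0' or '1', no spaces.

Answer: 00100111100001011

Derivation:
Gen 0: 10011100100110001
Gen 1 (rule 169): 00011000000100100
Gen 2 (rule 22): 00100100001111110
Gen 3 (rule 169): 10000001101111100
Gen 4 (rule 22): 11000010000000010
Gen 5 (rule 169): 10011000111111000
Gen 6 (rule 22): 11100101000000100
Gen 7 (rule 169): 11000010011110001
Gen 8 (rule 22): 00100111100001011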